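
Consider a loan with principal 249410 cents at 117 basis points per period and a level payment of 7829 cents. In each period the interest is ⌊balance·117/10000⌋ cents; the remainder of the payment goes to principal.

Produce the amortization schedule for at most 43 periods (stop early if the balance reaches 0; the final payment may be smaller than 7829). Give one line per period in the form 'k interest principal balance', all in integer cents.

1. interest=⌊249410·117/10000⌋=2918; principal=7829-2918=4911; balance=249410-4911=244499
2. interest=⌊244499·117/10000⌋=2860; principal=7829-2860=4969; balance=244499-4969=239530
3. interest=⌊239530·117/10000⌋=2802; principal=7829-2802=5027; balance=239530-5027=234503
4. interest=⌊234503·117/10000⌋=2743; principal=7829-2743=5086; balance=234503-5086=229417
5. interest=⌊229417·117/10000⌋=2684; principal=7829-2684=5145; balance=229417-5145=224272
6. interest=⌊224272·117/10000⌋=2623; principal=7829-2623=5206; balance=224272-5206=219066
7. interest=⌊219066·117/10000⌋=2563; principal=7829-2563=5266; balance=219066-5266=213800
8. interest=⌊213800·117/10000⌋=2501; principal=7829-2501=5328; balance=213800-5328=208472
9. interest=⌊208472·117/10000⌋=2439; principal=7829-2439=5390; balance=208472-5390=203082
10. interest=⌊203082·117/10000⌋=2376; principal=7829-2376=5453; balance=203082-5453=197629
11. interest=⌊197629·117/10000⌋=2312; principal=7829-2312=5517; balance=197629-5517=192112
12. interest=⌊192112·117/10000⌋=2247; principal=7829-2247=5582; balance=192112-5582=186530
13. interest=⌊186530·117/10000⌋=2182; principal=7829-2182=5647; balance=186530-5647=180883
14. interest=⌊180883·117/10000⌋=2116; principal=7829-2116=5713; balance=180883-5713=175170
15. interest=⌊175170·117/10000⌋=2049; principal=7829-2049=5780; balance=175170-5780=169390
16. interest=⌊169390·117/10000⌋=1981; principal=7829-1981=5848; balance=169390-5848=163542
17. interest=⌊163542·117/10000⌋=1913; principal=7829-1913=5916; balance=163542-5916=157626
18. interest=⌊157626·117/10000⌋=1844; principal=7829-1844=5985; balance=157626-5985=151641
19. interest=⌊151641·117/10000⌋=1774; principal=7829-1774=6055; balance=151641-6055=145586
20. interest=⌊145586·117/10000⌋=1703; principal=7829-1703=6126; balance=145586-6126=139460
21. interest=⌊139460·117/10000⌋=1631; principal=7829-1631=6198; balance=139460-6198=133262
22. interest=⌊133262·117/10000⌋=1559; principal=7829-1559=6270; balance=133262-6270=126992
23. interest=⌊126992·117/10000⌋=1485; principal=7829-1485=6344; balance=126992-6344=120648
24. interest=⌊120648·117/10000⌋=1411; principal=7829-1411=6418; balance=120648-6418=114230
25. interest=⌊114230·117/10000⌋=1336; principal=7829-1336=6493; balance=114230-6493=107737
26. interest=⌊107737·117/10000⌋=1260; principal=7829-1260=6569; balance=107737-6569=101168
27. interest=⌊101168·117/10000⌋=1183; principal=7829-1183=6646; balance=101168-6646=94522
28. interest=⌊94522·117/10000⌋=1105; principal=7829-1105=6724; balance=94522-6724=87798
29. interest=⌊87798·117/10000⌋=1027; principal=7829-1027=6802; balance=87798-6802=80996
30. interest=⌊80996·117/10000⌋=947; principal=7829-947=6882; balance=80996-6882=74114
31. interest=⌊74114·117/10000⌋=867; principal=7829-867=6962; balance=74114-6962=67152
32. interest=⌊67152·117/10000⌋=785; principal=7829-785=7044; balance=67152-7044=60108
33. interest=⌊60108·117/10000⌋=703; principal=7829-703=7126; balance=60108-7126=52982
34. interest=⌊52982·117/10000⌋=619; principal=7829-619=7210; balance=52982-7210=45772
35. interest=⌊45772·117/10000⌋=535; principal=7829-535=7294; balance=45772-7294=38478
36. interest=⌊38478·117/10000⌋=450; principal=7829-450=7379; balance=38478-7379=31099
37. interest=⌊31099·117/10000⌋=363; principal=7829-363=7466; balance=31099-7466=23633
38. interest=⌊23633·117/10000⌋=276; principal=7829-276=7553; balance=23633-7553=16080
39. interest=⌊16080·117/10000⌋=188; principal=7829-188=7641; balance=16080-7641=8439
40. interest=⌊8439·117/10000⌋=98; principal=7829-98=7731; balance=8439-7731=708
41. interest=⌊708·117/10000⌋=8; principal=min(7829-8,708)=708; balance=708-708=0

1 2918 4911 244499
2 2860 4969 239530
3 2802 5027 234503
4 2743 5086 229417
5 2684 5145 224272
6 2623 5206 219066
7 2563 5266 213800
8 2501 5328 208472
9 2439 5390 203082
10 2376 5453 197629
11 2312 5517 192112
12 2247 5582 186530
13 2182 5647 180883
14 2116 5713 175170
15 2049 5780 169390
16 1981 5848 163542
17 1913 5916 157626
18 1844 5985 151641
19 1774 6055 145586
20 1703 6126 139460
21 1631 6198 133262
22 1559 6270 126992
23 1485 6344 120648
24 1411 6418 114230
25 1336 6493 107737
26 1260 6569 101168
27 1183 6646 94522
28 1105 6724 87798
29 1027 6802 80996
30 947 6882 74114
31 867 6962 67152
32 785 7044 60108
33 703 7126 52982
34 619 7210 45772
35 535 7294 38478
36 450 7379 31099
37 363 7466 23633
38 276 7553 16080
39 188 7641 8439
40 98 7731 708
41 8 708 0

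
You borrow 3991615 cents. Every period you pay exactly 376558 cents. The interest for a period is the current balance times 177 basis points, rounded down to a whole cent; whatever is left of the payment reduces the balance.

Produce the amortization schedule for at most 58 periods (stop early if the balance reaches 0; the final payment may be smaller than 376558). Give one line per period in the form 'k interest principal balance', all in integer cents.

1 70651 305907 3685708
2 65237 311321 3374387
3 59726 316832 3057555
4 54118 322440 2735115
5 48411 328147 2406968
6 42603 333955 2073013
7 36692 339866 1733147
8 30676 345882 1387265
9 24554 352004 1035261
10 18324 358234 677027
11 11983 364575 312452
12 5530 312452 0

1. interest=⌊3991615·177/10000⌋=70651; principal=376558-70651=305907; balance=3991615-305907=3685708
2. interest=⌊3685708·177/10000⌋=65237; principal=376558-65237=311321; balance=3685708-311321=3374387
3. interest=⌊3374387·177/10000⌋=59726; principal=376558-59726=316832; balance=3374387-316832=3057555
4. interest=⌊3057555·177/10000⌋=54118; principal=376558-54118=322440; balance=3057555-322440=2735115
5. interest=⌊2735115·177/10000⌋=48411; principal=376558-48411=328147; balance=2735115-328147=2406968
6. interest=⌊2406968·177/10000⌋=42603; principal=376558-42603=333955; balance=2406968-333955=2073013
7. interest=⌊2073013·177/10000⌋=36692; principal=376558-36692=339866; balance=2073013-339866=1733147
8. interest=⌊1733147·177/10000⌋=30676; principal=376558-30676=345882; balance=1733147-345882=1387265
9. interest=⌊1387265·177/10000⌋=24554; principal=376558-24554=352004; balance=1387265-352004=1035261
10. interest=⌊1035261·177/10000⌋=18324; principal=376558-18324=358234; balance=1035261-358234=677027
11. interest=⌊677027·177/10000⌋=11983; principal=376558-11983=364575; balance=677027-364575=312452
12. interest=⌊312452·177/10000⌋=5530; principal=min(376558-5530,312452)=312452; balance=312452-312452=0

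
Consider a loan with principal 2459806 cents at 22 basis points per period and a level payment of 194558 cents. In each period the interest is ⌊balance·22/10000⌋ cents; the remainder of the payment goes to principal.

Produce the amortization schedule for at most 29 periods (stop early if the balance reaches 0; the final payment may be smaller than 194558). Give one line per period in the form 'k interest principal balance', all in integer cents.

1. interest=⌊2459806·22/10000⌋=5411; principal=194558-5411=189147; balance=2459806-189147=2270659
2. interest=⌊2270659·22/10000⌋=4995; principal=194558-4995=189563; balance=2270659-189563=2081096
3. interest=⌊2081096·22/10000⌋=4578; principal=194558-4578=189980; balance=2081096-189980=1891116
4. interest=⌊1891116·22/10000⌋=4160; principal=194558-4160=190398; balance=1891116-190398=1700718
5. interest=⌊1700718·22/10000⌋=3741; principal=194558-3741=190817; balance=1700718-190817=1509901
6. interest=⌊1509901·22/10000⌋=3321; principal=194558-3321=191237; balance=1509901-191237=1318664
7. interest=⌊1318664·22/10000⌋=2901; principal=194558-2901=191657; balance=1318664-191657=1127007
8. interest=⌊1127007·22/10000⌋=2479; principal=194558-2479=192079; balance=1127007-192079=934928
9. interest=⌊934928·22/10000⌋=2056; principal=194558-2056=192502; balance=934928-192502=742426
10. interest=⌊742426·22/10000⌋=1633; principal=194558-1633=192925; balance=742426-192925=549501
11. interest=⌊549501·22/10000⌋=1208; principal=194558-1208=193350; balance=549501-193350=356151
12. interest=⌊356151·22/10000⌋=783; principal=194558-783=193775; balance=356151-193775=162376
13. interest=⌊162376·22/10000⌋=357; principal=min(194558-357,162376)=162376; balance=162376-162376=0

1 5411 189147 2270659
2 4995 189563 2081096
3 4578 189980 1891116
4 4160 190398 1700718
5 3741 190817 1509901
6 3321 191237 1318664
7 2901 191657 1127007
8 2479 192079 934928
9 2056 192502 742426
10 1633 192925 549501
11 1208 193350 356151
12 783 193775 162376
13 357 162376 0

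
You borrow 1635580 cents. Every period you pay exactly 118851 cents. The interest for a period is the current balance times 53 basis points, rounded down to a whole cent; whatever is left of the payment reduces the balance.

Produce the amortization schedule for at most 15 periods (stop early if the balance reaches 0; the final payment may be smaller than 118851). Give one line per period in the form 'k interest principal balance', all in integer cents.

1. interest=⌊1635580·53/10000⌋=8668; principal=118851-8668=110183; balance=1635580-110183=1525397
2. interest=⌊1525397·53/10000⌋=8084; principal=118851-8084=110767; balance=1525397-110767=1414630
3. interest=⌊1414630·53/10000⌋=7497; principal=118851-7497=111354; balance=1414630-111354=1303276
4. interest=⌊1303276·53/10000⌋=6907; principal=118851-6907=111944; balance=1303276-111944=1191332
5. interest=⌊1191332·53/10000⌋=6314; principal=118851-6314=112537; balance=1191332-112537=1078795
6. interest=⌊1078795·53/10000⌋=5717; principal=118851-5717=113134; balance=1078795-113134=965661
7. interest=⌊965661·53/10000⌋=5118; principal=118851-5118=113733; balance=965661-113733=851928
8. interest=⌊851928·53/10000⌋=4515; principal=118851-4515=114336; balance=851928-114336=737592
9. interest=⌊737592·53/10000⌋=3909; principal=118851-3909=114942; balance=737592-114942=622650
10. interest=⌊622650·53/10000⌋=3300; principal=118851-3300=115551; balance=622650-115551=507099
11. interest=⌊507099·53/10000⌋=2687; principal=118851-2687=116164; balance=507099-116164=390935
12. interest=⌊390935·53/10000⌋=2071; principal=118851-2071=116780; balance=390935-116780=274155
13. interest=⌊274155·53/10000⌋=1453; principal=118851-1453=117398; balance=274155-117398=156757
14. interest=⌊156757·53/10000⌋=830; principal=118851-830=118021; balance=156757-118021=38736
15. interest=⌊38736·53/10000⌋=205; principal=min(118851-205,38736)=38736; balance=38736-38736=0

1 8668 110183 1525397
2 8084 110767 1414630
3 7497 111354 1303276
4 6907 111944 1191332
5 6314 112537 1078795
6 5717 113134 965661
7 5118 113733 851928
8 4515 114336 737592
9 3909 114942 622650
10 3300 115551 507099
11 2687 116164 390935
12 2071 116780 274155
13 1453 117398 156757
14 830 118021 38736
15 205 38736 0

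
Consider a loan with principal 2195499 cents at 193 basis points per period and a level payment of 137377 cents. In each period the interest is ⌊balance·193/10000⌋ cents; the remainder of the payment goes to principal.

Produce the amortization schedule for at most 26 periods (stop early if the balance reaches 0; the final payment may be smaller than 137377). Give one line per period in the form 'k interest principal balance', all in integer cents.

1 42373 95004 2100495
2 40539 96838 2003657
3 38670 98707 1904950
4 36765 100612 1804338
5 34823 102554 1701784
6 32844 104533 1597251
7 30826 106551 1490700
8 28770 108607 1382093
9 26674 110703 1271390
10 24537 112840 1158550
11 22360 115017 1043533
12 20140 117237 926296
13 17877 119500 806796
14 15571 121806 684990
15 13220 124157 560833
16 10824 126553 434280
17 8381 128996 305284
18 5891 131486 173798
19 3354 134023 39775
20 767 39775 0

1. interest=⌊2195499·193/10000⌋=42373; principal=137377-42373=95004; balance=2195499-95004=2100495
2. interest=⌊2100495·193/10000⌋=40539; principal=137377-40539=96838; balance=2100495-96838=2003657
3. interest=⌊2003657·193/10000⌋=38670; principal=137377-38670=98707; balance=2003657-98707=1904950
4. interest=⌊1904950·193/10000⌋=36765; principal=137377-36765=100612; balance=1904950-100612=1804338
5. interest=⌊1804338·193/10000⌋=34823; principal=137377-34823=102554; balance=1804338-102554=1701784
6. interest=⌊1701784·193/10000⌋=32844; principal=137377-32844=104533; balance=1701784-104533=1597251
7. interest=⌊1597251·193/10000⌋=30826; principal=137377-30826=106551; balance=1597251-106551=1490700
8. interest=⌊1490700·193/10000⌋=28770; principal=137377-28770=108607; balance=1490700-108607=1382093
9. interest=⌊1382093·193/10000⌋=26674; principal=137377-26674=110703; balance=1382093-110703=1271390
10. interest=⌊1271390·193/10000⌋=24537; principal=137377-24537=112840; balance=1271390-112840=1158550
11. interest=⌊1158550·193/10000⌋=22360; principal=137377-22360=115017; balance=1158550-115017=1043533
12. interest=⌊1043533·193/10000⌋=20140; principal=137377-20140=117237; balance=1043533-117237=926296
13. interest=⌊926296·193/10000⌋=17877; principal=137377-17877=119500; balance=926296-119500=806796
14. interest=⌊806796·193/10000⌋=15571; principal=137377-15571=121806; balance=806796-121806=684990
15. interest=⌊684990·193/10000⌋=13220; principal=137377-13220=124157; balance=684990-124157=560833
16. interest=⌊560833·193/10000⌋=10824; principal=137377-10824=126553; balance=560833-126553=434280
17. interest=⌊434280·193/10000⌋=8381; principal=137377-8381=128996; balance=434280-128996=305284
18. interest=⌊305284·193/10000⌋=5891; principal=137377-5891=131486; balance=305284-131486=173798
19. interest=⌊173798·193/10000⌋=3354; principal=137377-3354=134023; balance=173798-134023=39775
20. interest=⌊39775·193/10000⌋=767; principal=min(137377-767,39775)=39775; balance=39775-39775=0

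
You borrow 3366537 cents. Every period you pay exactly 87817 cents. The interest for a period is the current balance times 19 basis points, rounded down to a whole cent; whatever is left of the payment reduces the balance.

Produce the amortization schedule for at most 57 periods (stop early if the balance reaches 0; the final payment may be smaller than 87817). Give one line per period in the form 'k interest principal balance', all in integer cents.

1 6396 81421 3285116
2 6241 81576 3203540
3 6086 81731 3121809
4 5931 81886 3039923
5 5775 82042 2957881
6 5619 82198 2875683
7 5463 82354 2793329
8 5307 82510 2710819
9 5150 82667 2628152
10 4993 82824 2545328
11 4836 82981 2462347
12 4678 83139 2379208
13 4520 83297 2295911
14 4362 83455 2212456
15 4203 83614 2128842
16 4044 83773 2045069
17 3885 83932 1961137
18 3726 84091 1877046
19 3566 84251 1792795
20 3406 84411 1708384
21 3245 84572 1623812
22 3085 84732 1539080
23 2924 84893 1454187
24 2762 85055 1369132
25 2601 85216 1283916
26 2439 85378 1198538
27 2277 85540 1112998
28 2114 85703 1027295
29 1951 85866 941429
30 1788 86029 855400
31 1625 86192 769208
32 1461 86356 682852
33 1297 86520 596332
34 1133 86684 509648
35 968 86849 422799
36 803 87014 335785
37 637 87180 248605
38 472 87345 161260
39 306 87511 73749
40 140 73749 0

1. interest=⌊3366537·19/10000⌋=6396; principal=87817-6396=81421; balance=3366537-81421=3285116
2. interest=⌊3285116·19/10000⌋=6241; principal=87817-6241=81576; balance=3285116-81576=3203540
3. interest=⌊3203540·19/10000⌋=6086; principal=87817-6086=81731; balance=3203540-81731=3121809
4. interest=⌊3121809·19/10000⌋=5931; principal=87817-5931=81886; balance=3121809-81886=3039923
5. interest=⌊3039923·19/10000⌋=5775; principal=87817-5775=82042; balance=3039923-82042=2957881
6. interest=⌊2957881·19/10000⌋=5619; principal=87817-5619=82198; balance=2957881-82198=2875683
7. interest=⌊2875683·19/10000⌋=5463; principal=87817-5463=82354; balance=2875683-82354=2793329
8. interest=⌊2793329·19/10000⌋=5307; principal=87817-5307=82510; balance=2793329-82510=2710819
9. interest=⌊2710819·19/10000⌋=5150; principal=87817-5150=82667; balance=2710819-82667=2628152
10. interest=⌊2628152·19/10000⌋=4993; principal=87817-4993=82824; balance=2628152-82824=2545328
11. interest=⌊2545328·19/10000⌋=4836; principal=87817-4836=82981; balance=2545328-82981=2462347
12. interest=⌊2462347·19/10000⌋=4678; principal=87817-4678=83139; balance=2462347-83139=2379208
13. interest=⌊2379208·19/10000⌋=4520; principal=87817-4520=83297; balance=2379208-83297=2295911
14. interest=⌊2295911·19/10000⌋=4362; principal=87817-4362=83455; balance=2295911-83455=2212456
15. interest=⌊2212456·19/10000⌋=4203; principal=87817-4203=83614; balance=2212456-83614=2128842
16. interest=⌊2128842·19/10000⌋=4044; principal=87817-4044=83773; balance=2128842-83773=2045069
17. interest=⌊2045069·19/10000⌋=3885; principal=87817-3885=83932; balance=2045069-83932=1961137
18. interest=⌊1961137·19/10000⌋=3726; principal=87817-3726=84091; balance=1961137-84091=1877046
19. interest=⌊1877046·19/10000⌋=3566; principal=87817-3566=84251; balance=1877046-84251=1792795
20. interest=⌊1792795·19/10000⌋=3406; principal=87817-3406=84411; balance=1792795-84411=1708384
21. interest=⌊1708384·19/10000⌋=3245; principal=87817-3245=84572; balance=1708384-84572=1623812
22. interest=⌊1623812·19/10000⌋=3085; principal=87817-3085=84732; balance=1623812-84732=1539080
23. interest=⌊1539080·19/10000⌋=2924; principal=87817-2924=84893; balance=1539080-84893=1454187
24. interest=⌊1454187·19/10000⌋=2762; principal=87817-2762=85055; balance=1454187-85055=1369132
25. interest=⌊1369132·19/10000⌋=2601; principal=87817-2601=85216; balance=1369132-85216=1283916
26. interest=⌊1283916·19/10000⌋=2439; principal=87817-2439=85378; balance=1283916-85378=1198538
27. interest=⌊1198538·19/10000⌋=2277; principal=87817-2277=85540; balance=1198538-85540=1112998
28. interest=⌊1112998·19/10000⌋=2114; principal=87817-2114=85703; balance=1112998-85703=1027295
29. interest=⌊1027295·19/10000⌋=1951; principal=87817-1951=85866; balance=1027295-85866=941429
30. interest=⌊941429·19/10000⌋=1788; principal=87817-1788=86029; balance=941429-86029=855400
31. interest=⌊855400·19/10000⌋=1625; principal=87817-1625=86192; balance=855400-86192=769208
32. interest=⌊769208·19/10000⌋=1461; principal=87817-1461=86356; balance=769208-86356=682852
33. interest=⌊682852·19/10000⌋=1297; principal=87817-1297=86520; balance=682852-86520=596332
34. interest=⌊596332·19/10000⌋=1133; principal=87817-1133=86684; balance=596332-86684=509648
35. interest=⌊509648·19/10000⌋=968; principal=87817-968=86849; balance=509648-86849=422799
36. interest=⌊422799·19/10000⌋=803; principal=87817-803=87014; balance=422799-87014=335785
37. interest=⌊335785·19/10000⌋=637; principal=87817-637=87180; balance=335785-87180=248605
38. interest=⌊248605·19/10000⌋=472; principal=87817-472=87345; balance=248605-87345=161260
39. interest=⌊161260·19/10000⌋=306; principal=87817-306=87511; balance=161260-87511=73749
40. interest=⌊73749·19/10000⌋=140; principal=min(87817-140,73749)=73749; balance=73749-73749=0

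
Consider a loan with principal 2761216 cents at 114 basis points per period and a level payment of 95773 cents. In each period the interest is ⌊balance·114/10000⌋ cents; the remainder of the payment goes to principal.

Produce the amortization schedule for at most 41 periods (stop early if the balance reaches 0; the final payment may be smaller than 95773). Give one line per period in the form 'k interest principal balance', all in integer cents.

1 31477 64296 2696920
2 30744 65029 2631891
3 30003 65770 2566121
4 29253 66520 2499601
5 28495 67278 2432323
6 27728 68045 2364278
7 26952 68821 2295457
8 26168 69605 2225852
9 25374 70399 2155453
10 24572 71201 2084252
11 23760 72013 2012239
12 22939 72834 1939405
13 22109 73664 1865741
14 21269 74504 1791237
15 20420 75353 1715884
16 19561 76212 1639672
17 18692 77081 1562591
18 17813 77960 1484631
19 16924 78849 1405782
20 16025 79748 1326034
21 15116 80657 1245377
22 14197 81576 1163801
23 13267 82506 1081295
24 12326 83447 997848
25 11375 84398 913450
26 10413 85360 828090
27 9440 86333 741757
28 8456 87317 654440
29 7460 88313 566127
30 6453 89320 476807
31 5435 90338 386469
32 4405 91368 295101
33 3364 92409 202692
34 2310 93463 109229
35 1245 94528 14701
36 167 14701 0

1. interest=⌊2761216·114/10000⌋=31477; principal=95773-31477=64296; balance=2761216-64296=2696920
2. interest=⌊2696920·114/10000⌋=30744; principal=95773-30744=65029; balance=2696920-65029=2631891
3. interest=⌊2631891·114/10000⌋=30003; principal=95773-30003=65770; balance=2631891-65770=2566121
4. interest=⌊2566121·114/10000⌋=29253; principal=95773-29253=66520; balance=2566121-66520=2499601
5. interest=⌊2499601·114/10000⌋=28495; principal=95773-28495=67278; balance=2499601-67278=2432323
6. interest=⌊2432323·114/10000⌋=27728; principal=95773-27728=68045; balance=2432323-68045=2364278
7. interest=⌊2364278·114/10000⌋=26952; principal=95773-26952=68821; balance=2364278-68821=2295457
8. interest=⌊2295457·114/10000⌋=26168; principal=95773-26168=69605; balance=2295457-69605=2225852
9. interest=⌊2225852·114/10000⌋=25374; principal=95773-25374=70399; balance=2225852-70399=2155453
10. interest=⌊2155453·114/10000⌋=24572; principal=95773-24572=71201; balance=2155453-71201=2084252
11. interest=⌊2084252·114/10000⌋=23760; principal=95773-23760=72013; balance=2084252-72013=2012239
12. interest=⌊2012239·114/10000⌋=22939; principal=95773-22939=72834; balance=2012239-72834=1939405
13. interest=⌊1939405·114/10000⌋=22109; principal=95773-22109=73664; balance=1939405-73664=1865741
14. interest=⌊1865741·114/10000⌋=21269; principal=95773-21269=74504; balance=1865741-74504=1791237
15. interest=⌊1791237·114/10000⌋=20420; principal=95773-20420=75353; balance=1791237-75353=1715884
16. interest=⌊1715884·114/10000⌋=19561; principal=95773-19561=76212; balance=1715884-76212=1639672
17. interest=⌊1639672·114/10000⌋=18692; principal=95773-18692=77081; balance=1639672-77081=1562591
18. interest=⌊1562591·114/10000⌋=17813; principal=95773-17813=77960; balance=1562591-77960=1484631
19. interest=⌊1484631·114/10000⌋=16924; principal=95773-16924=78849; balance=1484631-78849=1405782
20. interest=⌊1405782·114/10000⌋=16025; principal=95773-16025=79748; balance=1405782-79748=1326034
21. interest=⌊1326034·114/10000⌋=15116; principal=95773-15116=80657; balance=1326034-80657=1245377
22. interest=⌊1245377·114/10000⌋=14197; principal=95773-14197=81576; balance=1245377-81576=1163801
23. interest=⌊1163801·114/10000⌋=13267; principal=95773-13267=82506; balance=1163801-82506=1081295
24. interest=⌊1081295·114/10000⌋=12326; principal=95773-12326=83447; balance=1081295-83447=997848
25. interest=⌊997848·114/10000⌋=11375; principal=95773-11375=84398; balance=997848-84398=913450
26. interest=⌊913450·114/10000⌋=10413; principal=95773-10413=85360; balance=913450-85360=828090
27. interest=⌊828090·114/10000⌋=9440; principal=95773-9440=86333; balance=828090-86333=741757
28. interest=⌊741757·114/10000⌋=8456; principal=95773-8456=87317; balance=741757-87317=654440
29. interest=⌊654440·114/10000⌋=7460; principal=95773-7460=88313; balance=654440-88313=566127
30. interest=⌊566127·114/10000⌋=6453; principal=95773-6453=89320; balance=566127-89320=476807
31. interest=⌊476807·114/10000⌋=5435; principal=95773-5435=90338; balance=476807-90338=386469
32. interest=⌊386469·114/10000⌋=4405; principal=95773-4405=91368; balance=386469-91368=295101
33. interest=⌊295101·114/10000⌋=3364; principal=95773-3364=92409; balance=295101-92409=202692
34. interest=⌊202692·114/10000⌋=2310; principal=95773-2310=93463; balance=202692-93463=109229
35. interest=⌊109229·114/10000⌋=1245; principal=95773-1245=94528; balance=109229-94528=14701
36. interest=⌊14701·114/10000⌋=167; principal=min(95773-167,14701)=14701; balance=14701-14701=0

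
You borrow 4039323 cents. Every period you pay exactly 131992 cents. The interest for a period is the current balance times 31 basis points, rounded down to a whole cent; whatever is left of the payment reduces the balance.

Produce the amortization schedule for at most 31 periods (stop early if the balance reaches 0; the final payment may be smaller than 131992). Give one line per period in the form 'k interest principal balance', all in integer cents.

1 12521 119471 3919852
2 12151 119841 3800011
3 11780 120212 3679799
4 11407 120585 3559214
5 11033 120959 3438255
6 10658 121334 3316921
7 10282 121710 3195211
8 9905 122087 3073124
9 9526 122466 2950658
10 9147 122845 2827813
11 8766 123226 2704587
12 8384 123608 2580979
13 8001 123991 2456988
14 7616 124376 2332612
15 7231 124761 2207851
16 6844 125148 2082703
17 6456 125536 1957167
18 6067 125925 1831242
19 5676 126316 1704926
20 5285 126707 1578219
21 4892 127100 1451119
22 4498 127494 1323625
23 4103 127889 1195736
24 3706 128286 1067450
25 3309 128683 938767
26 2910 129082 809685
27 2510 129482 680203
28 2108 129884 550319
29 1705 130287 420032
30 1302 130690 289342
31 896 131096 158246

1. interest=⌊4039323·31/10000⌋=12521; principal=131992-12521=119471; balance=4039323-119471=3919852
2. interest=⌊3919852·31/10000⌋=12151; principal=131992-12151=119841; balance=3919852-119841=3800011
3. interest=⌊3800011·31/10000⌋=11780; principal=131992-11780=120212; balance=3800011-120212=3679799
4. interest=⌊3679799·31/10000⌋=11407; principal=131992-11407=120585; balance=3679799-120585=3559214
5. interest=⌊3559214·31/10000⌋=11033; principal=131992-11033=120959; balance=3559214-120959=3438255
6. interest=⌊3438255·31/10000⌋=10658; principal=131992-10658=121334; balance=3438255-121334=3316921
7. interest=⌊3316921·31/10000⌋=10282; principal=131992-10282=121710; balance=3316921-121710=3195211
8. interest=⌊3195211·31/10000⌋=9905; principal=131992-9905=122087; balance=3195211-122087=3073124
9. interest=⌊3073124·31/10000⌋=9526; principal=131992-9526=122466; balance=3073124-122466=2950658
10. interest=⌊2950658·31/10000⌋=9147; principal=131992-9147=122845; balance=2950658-122845=2827813
11. interest=⌊2827813·31/10000⌋=8766; principal=131992-8766=123226; balance=2827813-123226=2704587
12. interest=⌊2704587·31/10000⌋=8384; principal=131992-8384=123608; balance=2704587-123608=2580979
13. interest=⌊2580979·31/10000⌋=8001; principal=131992-8001=123991; balance=2580979-123991=2456988
14. interest=⌊2456988·31/10000⌋=7616; principal=131992-7616=124376; balance=2456988-124376=2332612
15. interest=⌊2332612·31/10000⌋=7231; principal=131992-7231=124761; balance=2332612-124761=2207851
16. interest=⌊2207851·31/10000⌋=6844; principal=131992-6844=125148; balance=2207851-125148=2082703
17. interest=⌊2082703·31/10000⌋=6456; principal=131992-6456=125536; balance=2082703-125536=1957167
18. interest=⌊1957167·31/10000⌋=6067; principal=131992-6067=125925; balance=1957167-125925=1831242
19. interest=⌊1831242·31/10000⌋=5676; principal=131992-5676=126316; balance=1831242-126316=1704926
20. interest=⌊1704926·31/10000⌋=5285; principal=131992-5285=126707; balance=1704926-126707=1578219
21. interest=⌊1578219·31/10000⌋=4892; principal=131992-4892=127100; balance=1578219-127100=1451119
22. interest=⌊1451119·31/10000⌋=4498; principal=131992-4498=127494; balance=1451119-127494=1323625
23. interest=⌊1323625·31/10000⌋=4103; principal=131992-4103=127889; balance=1323625-127889=1195736
24. interest=⌊1195736·31/10000⌋=3706; principal=131992-3706=128286; balance=1195736-128286=1067450
25. interest=⌊1067450·31/10000⌋=3309; principal=131992-3309=128683; balance=1067450-128683=938767
26. interest=⌊938767·31/10000⌋=2910; principal=131992-2910=129082; balance=938767-129082=809685
27. interest=⌊809685·31/10000⌋=2510; principal=131992-2510=129482; balance=809685-129482=680203
28. interest=⌊680203·31/10000⌋=2108; principal=131992-2108=129884; balance=680203-129884=550319
29. interest=⌊550319·31/10000⌋=1705; principal=131992-1705=130287; balance=550319-130287=420032
30. interest=⌊420032·31/10000⌋=1302; principal=131992-1302=130690; balance=420032-130690=289342
31. interest=⌊289342·31/10000⌋=896; principal=131992-896=131096; balance=289342-131096=158246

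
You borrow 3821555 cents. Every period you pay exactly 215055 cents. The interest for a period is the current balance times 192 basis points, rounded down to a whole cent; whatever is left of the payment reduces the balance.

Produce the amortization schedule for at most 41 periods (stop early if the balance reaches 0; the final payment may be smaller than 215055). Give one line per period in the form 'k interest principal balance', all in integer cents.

1 73373 141682 3679873
2 70653 144402 3535471
3 67881 147174 3388297
4 65055 150000 3238297
5 62175 152880 3085417
6 59240 155815 2929602
7 56248 158807 2770795
8 53199 161856 2608939
9 50091 164964 2443975
10 46924 168131 2275844
11 43696 171359 2104485
12 40406 174649 1929836
13 37052 178003 1751833
14 33635 181420 1570413
15 30151 184904 1385509
16 26601 188454 1197055
17 22983 192072 1004983
18 19295 195760 809223
19 15537 199518 609705
20 11706 203349 406356
21 7802 207253 199103
22 3822 199103 0

1. interest=⌊3821555·192/10000⌋=73373; principal=215055-73373=141682; balance=3821555-141682=3679873
2. interest=⌊3679873·192/10000⌋=70653; principal=215055-70653=144402; balance=3679873-144402=3535471
3. interest=⌊3535471·192/10000⌋=67881; principal=215055-67881=147174; balance=3535471-147174=3388297
4. interest=⌊3388297·192/10000⌋=65055; principal=215055-65055=150000; balance=3388297-150000=3238297
5. interest=⌊3238297·192/10000⌋=62175; principal=215055-62175=152880; balance=3238297-152880=3085417
6. interest=⌊3085417·192/10000⌋=59240; principal=215055-59240=155815; balance=3085417-155815=2929602
7. interest=⌊2929602·192/10000⌋=56248; principal=215055-56248=158807; balance=2929602-158807=2770795
8. interest=⌊2770795·192/10000⌋=53199; principal=215055-53199=161856; balance=2770795-161856=2608939
9. interest=⌊2608939·192/10000⌋=50091; principal=215055-50091=164964; balance=2608939-164964=2443975
10. interest=⌊2443975·192/10000⌋=46924; principal=215055-46924=168131; balance=2443975-168131=2275844
11. interest=⌊2275844·192/10000⌋=43696; principal=215055-43696=171359; balance=2275844-171359=2104485
12. interest=⌊2104485·192/10000⌋=40406; principal=215055-40406=174649; balance=2104485-174649=1929836
13. interest=⌊1929836·192/10000⌋=37052; principal=215055-37052=178003; balance=1929836-178003=1751833
14. interest=⌊1751833·192/10000⌋=33635; principal=215055-33635=181420; balance=1751833-181420=1570413
15. interest=⌊1570413·192/10000⌋=30151; principal=215055-30151=184904; balance=1570413-184904=1385509
16. interest=⌊1385509·192/10000⌋=26601; principal=215055-26601=188454; balance=1385509-188454=1197055
17. interest=⌊1197055·192/10000⌋=22983; principal=215055-22983=192072; balance=1197055-192072=1004983
18. interest=⌊1004983·192/10000⌋=19295; principal=215055-19295=195760; balance=1004983-195760=809223
19. interest=⌊809223·192/10000⌋=15537; principal=215055-15537=199518; balance=809223-199518=609705
20. interest=⌊609705·192/10000⌋=11706; principal=215055-11706=203349; balance=609705-203349=406356
21. interest=⌊406356·192/10000⌋=7802; principal=215055-7802=207253; balance=406356-207253=199103
22. interest=⌊199103·192/10000⌋=3822; principal=min(215055-3822,199103)=199103; balance=199103-199103=0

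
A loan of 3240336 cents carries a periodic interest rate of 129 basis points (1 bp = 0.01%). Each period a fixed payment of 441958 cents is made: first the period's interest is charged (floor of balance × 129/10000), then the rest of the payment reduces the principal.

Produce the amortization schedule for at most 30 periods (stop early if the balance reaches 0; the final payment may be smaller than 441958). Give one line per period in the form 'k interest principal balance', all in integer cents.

1. interest=⌊3240336·129/10000⌋=41800; principal=441958-41800=400158; balance=3240336-400158=2840178
2. interest=⌊2840178·129/10000⌋=36638; principal=441958-36638=405320; balance=2840178-405320=2434858
3. interest=⌊2434858·129/10000⌋=31409; principal=441958-31409=410549; balance=2434858-410549=2024309
4. interest=⌊2024309·129/10000⌋=26113; principal=441958-26113=415845; balance=2024309-415845=1608464
5. interest=⌊1608464·129/10000⌋=20749; principal=441958-20749=421209; balance=1608464-421209=1187255
6. interest=⌊1187255·129/10000⌋=15315; principal=441958-15315=426643; balance=1187255-426643=760612
7. interest=⌊760612·129/10000⌋=9811; principal=441958-9811=432147; balance=760612-432147=328465
8. interest=⌊328465·129/10000⌋=4237; principal=min(441958-4237,328465)=328465; balance=328465-328465=0

1 41800 400158 2840178
2 36638 405320 2434858
3 31409 410549 2024309
4 26113 415845 1608464
5 20749 421209 1187255
6 15315 426643 760612
7 9811 432147 328465
8 4237 328465 0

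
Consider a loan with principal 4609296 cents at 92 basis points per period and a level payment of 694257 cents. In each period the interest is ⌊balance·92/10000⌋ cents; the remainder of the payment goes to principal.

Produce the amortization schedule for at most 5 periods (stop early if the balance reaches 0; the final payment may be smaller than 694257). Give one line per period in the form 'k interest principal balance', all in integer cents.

1. interest=⌊4609296·92/10000⌋=42405; principal=694257-42405=651852; balance=4609296-651852=3957444
2. interest=⌊3957444·92/10000⌋=36408; principal=694257-36408=657849; balance=3957444-657849=3299595
3. interest=⌊3299595·92/10000⌋=30356; principal=694257-30356=663901; balance=3299595-663901=2635694
4. interest=⌊2635694·92/10000⌋=24248; principal=694257-24248=670009; balance=2635694-670009=1965685
5. interest=⌊1965685·92/10000⌋=18084; principal=694257-18084=676173; balance=1965685-676173=1289512

1 42405 651852 3957444
2 36408 657849 3299595
3 30356 663901 2635694
4 24248 670009 1965685
5 18084 676173 1289512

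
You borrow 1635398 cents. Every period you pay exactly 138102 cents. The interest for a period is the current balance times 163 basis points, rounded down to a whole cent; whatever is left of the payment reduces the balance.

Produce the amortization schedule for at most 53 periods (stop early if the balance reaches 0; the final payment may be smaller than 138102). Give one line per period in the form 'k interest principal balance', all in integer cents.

1 26656 111446 1523952
2 24840 113262 1410690
3 22994 115108 1295582
4 21117 116985 1178597
5 19211 118891 1059706
6 17273 120829 938877
7 15303 122799 816078
8 13302 124800 691278
9 11267 126835 564443
10 9200 128902 435541
11 7099 131003 304538
12 4963 133139 171399
13 2793 135309 36090
14 588 36090 0

1. interest=⌊1635398·163/10000⌋=26656; principal=138102-26656=111446; balance=1635398-111446=1523952
2. interest=⌊1523952·163/10000⌋=24840; principal=138102-24840=113262; balance=1523952-113262=1410690
3. interest=⌊1410690·163/10000⌋=22994; principal=138102-22994=115108; balance=1410690-115108=1295582
4. interest=⌊1295582·163/10000⌋=21117; principal=138102-21117=116985; balance=1295582-116985=1178597
5. interest=⌊1178597·163/10000⌋=19211; principal=138102-19211=118891; balance=1178597-118891=1059706
6. interest=⌊1059706·163/10000⌋=17273; principal=138102-17273=120829; balance=1059706-120829=938877
7. interest=⌊938877·163/10000⌋=15303; principal=138102-15303=122799; balance=938877-122799=816078
8. interest=⌊816078·163/10000⌋=13302; principal=138102-13302=124800; balance=816078-124800=691278
9. interest=⌊691278·163/10000⌋=11267; principal=138102-11267=126835; balance=691278-126835=564443
10. interest=⌊564443·163/10000⌋=9200; principal=138102-9200=128902; balance=564443-128902=435541
11. interest=⌊435541·163/10000⌋=7099; principal=138102-7099=131003; balance=435541-131003=304538
12. interest=⌊304538·163/10000⌋=4963; principal=138102-4963=133139; balance=304538-133139=171399
13. interest=⌊171399·163/10000⌋=2793; principal=138102-2793=135309; balance=171399-135309=36090
14. interest=⌊36090·163/10000⌋=588; principal=min(138102-588,36090)=36090; balance=36090-36090=0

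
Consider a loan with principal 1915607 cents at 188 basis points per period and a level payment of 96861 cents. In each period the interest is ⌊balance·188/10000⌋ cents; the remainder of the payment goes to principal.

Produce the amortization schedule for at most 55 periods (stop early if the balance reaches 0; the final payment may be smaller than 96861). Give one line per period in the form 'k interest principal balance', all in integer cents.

1. interest=⌊1915607·188/10000⌋=36013; principal=96861-36013=60848; balance=1915607-60848=1854759
2. interest=⌊1854759·188/10000⌋=34869; principal=96861-34869=61992; balance=1854759-61992=1792767
3. interest=⌊1792767·188/10000⌋=33704; principal=96861-33704=63157; balance=1792767-63157=1729610
4. interest=⌊1729610·188/10000⌋=32516; principal=96861-32516=64345; balance=1729610-64345=1665265
5. interest=⌊1665265·188/10000⌋=31306; principal=96861-31306=65555; balance=1665265-65555=1599710
6. interest=⌊1599710·188/10000⌋=30074; principal=96861-30074=66787; balance=1599710-66787=1532923
7. interest=⌊1532923·188/10000⌋=28818; principal=96861-28818=68043; balance=1532923-68043=1464880
8. interest=⌊1464880·188/10000⌋=27539; principal=96861-27539=69322; balance=1464880-69322=1395558
9. interest=⌊1395558·188/10000⌋=26236; principal=96861-26236=70625; balance=1395558-70625=1324933
10. interest=⌊1324933·188/10000⌋=24908; principal=96861-24908=71953; balance=1324933-71953=1252980
11. interest=⌊1252980·188/10000⌋=23556; principal=96861-23556=73305; balance=1252980-73305=1179675
12. interest=⌊1179675·188/10000⌋=22177; principal=96861-22177=74684; balance=1179675-74684=1104991
13. interest=⌊1104991·188/10000⌋=20773; principal=96861-20773=76088; balance=1104991-76088=1028903
14. interest=⌊1028903·188/10000⌋=19343; principal=96861-19343=77518; balance=1028903-77518=951385
15. interest=⌊951385·188/10000⌋=17886; principal=96861-17886=78975; balance=951385-78975=872410
16. interest=⌊872410·188/10000⌋=16401; principal=96861-16401=80460; balance=872410-80460=791950
17. interest=⌊791950·188/10000⌋=14888; principal=96861-14888=81973; balance=791950-81973=709977
18. interest=⌊709977·188/10000⌋=13347; principal=96861-13347=83514; balance=709977-83514=626463
19. interest=⌊626463·188/10000⌋=11777; principal=96861-11777=85084; balance=626463-85084=541379
20. interest=⌊541379·188/10000⌋=10177; principal=96861-10177=86684; balance=541379-86684=454695
21. interest=⌊454695·188/10000⌋=8548; principal=96861-8548=88313; balance=454695-88313=366382
22. interest=⌊366382·188/10000⌋=6887; principal=96861-6887=89974; balance=366382-89974=276408
23. interest=⌊276408·188/10000⌋=5196; principal=96861-5196=91665; balance=276408-91665=184743
24. interest=⌊184743·188/10000⌋=3473; principal=96861-3473=93388; balance=184743-93388=91355
25. interest=⌊91355·188/10000⌋=1717; principal=min(96861-1717,91355)=91355; balance=91355-91355=0

1 36013 60848 1854759
2 34869 61992 1792767
3 33704 63157 1729610
4 32516 64345 1665265
5 31306 65555 1599710
6 30074 66787 1532923
7 28818 68043 1464880
8 27539 69322 1395558
9 26236 70625 1324933
10 24908 71953 1252980
11 23556 73305 1179675
12 22177 74684 1104991
13 20773 76088 1028903
14 19343 77518 951385
15 17886 78975 872410
16 16401 80460 791950
17 14888 81973 709977
18 13347 83514 626463
19 11777 85084 541379
20 10177 86684 454695
21 8548 88313 366382
22 6887 89974 276408
23 5196 91665 184743
24 3473 93388 91355
25 1717 91355 0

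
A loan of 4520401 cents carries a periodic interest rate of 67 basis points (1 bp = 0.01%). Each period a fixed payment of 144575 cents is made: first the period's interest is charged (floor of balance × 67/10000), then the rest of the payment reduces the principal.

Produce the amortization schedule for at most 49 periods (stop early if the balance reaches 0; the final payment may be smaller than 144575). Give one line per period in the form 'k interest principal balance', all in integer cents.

1 30286 114289 4406112
2 29520 115055 4291057
3 28750 115825 4175232
4 27974 116601 4058631
5 27192 117383 3941248
6 26406 118169 3823079
7 25614 118961 3704118
8 24817 119758 3584360
9 24015 120560 3463800
10 23207 121368 3342432
11 22394 122181 3220251
12 21575 123000 3097251
13 20751 123824 2973427
14 19921 124654 2848773
15 19086 125489 2723284
16 18246 126329 2596955
17 17399 127176 2469779
18 16547 128028 2341751
19 15689 128886 2212865
20 14826 129749 2083116
21 13956 130619 1952497
22 13081 131494 1821003
23 12200 132375 1688628
24 11313 133262 1555366
25 10420 134155 1421211
26 9522 135053 1286158
27 8617 135958 1150200
28 7706 136869 1013331
29 6789 137786 875545
30 5866 138709 736836
31 4936 139639 597197
32 4001 140574 456623
33 3059 141516 315107
34 2111 142464 172643
35 1156 143419 29224
36 195 29224 0

1. interest=⌊4520401·67/10000⌋=30286; principal=144575-30286=114289; balance=4520401-114289=4406112
2. interest=⌊4406112·67/10000⌋=29520; principal=144575-29520=115055; balance=4406112-115055=4291057
3. interest=⌊4291057·67/10000⌋=28750; principal=144575-28750=115825; balance=4291057-115825=4175232
4. interest=⌊4175232·67/10000⌋=27974; principal=144575-27974=116601; balance=4175232-116601=4058631
5. interest=⌊4058631·67/10000⌋=27192; principal=144575-27192=117383; balance=4058631-117383=3941248
6. interest=⌊3941248·67/10000⌋=26406; principal=144575-26406=118169; balance=3941248-118169=3823079
7. interest=⌊3823079·67/10000⌋=25614; principal=144575-25614=118961; balance=3823079-118961=3704118
8. interest=⌊3704118·67/10000⌋=24817; principal=144575-24817=119758; balance=3704118-119758=3584360
9. interest=⌊3584360·67/10000⌋=24015; principal=144575-24015=120560; balance=3584360-120560=3463800
10. interest=⌊3463800·67/10000⌋=23207; principal=144575-23207=121368; balance=3463800-121368=3342432
11. interest=⌊3342432·67/10000⌋=22394; principal=144575-22394=122181; balance=3342432-122181=3220251
12. interest=⌊3220251·67/10000⌋=21575; principal=144575-21575=123000; balance=3220251-123000=3097251
13. interest=⌊3097251·67/10000⌋=20751; principal=144575-20751=123824; balance=3097251-123824=2973427
14. interest=⌊2973427·67/10000⌋=19921; principal=144575-19921=124654; balance=2973427-124654=2848773
15. interest=⌊2848773·67/10000⌋=19086; principal=144575-19086=125489; balance=2848773-125489=2723284
16. interest=⌊2723284·67/10000⌋=18246; principal=144575-18246=126329; balance=2723284-126329=2596955
17. interest=⌊2596955·67/10000⌋=17399; principal=144575-17399=127176; balance=2596955-127176=2469779
18. interest=⌊2469779·67/10000⌋=16547; principal=144575-16547=128028; balance=2469779-128028=2341751
19. interest=⌊2341751·67/10000⌋=15689; principal=144575-15689=128886; balance=2341751-128886=2212865
20. interest=⌊2212865·67/10000⌋=14826; principal=144575-14826=129749; balance=2212865-129749=2083116
21. interest=⌊2083116·67/10000⌋=13956; principal=144575-13956=130619; balance=2083116-130619=1952497
22. interest=⌊1952497·67/10000⌋=13081; principal=144575-13081=131494; balance=1952497-131494=1821003
23. interest=⌊1821003·67/10000⌋=12200; principal=144575-12200=132375; balance=1821003-132375=1688628
24. interest=⌊1688628·67/10000⌋=11313; principal=144575-11313=133262; balance=1688628-133262=1555366
25. interest=⌊1555366·67/10000⌋=10420; principal=144575-10420=134155; balance=1555366-134155=1421211
26. interest=⌊1421211·67/10000⌋=9522; principal=144575-9522=135053; balance=1421211-135053=1286158
27. interest=⌊1286158·67/10000⌋=8617; principal=144575-8617=135958; balance=1286158-135958=1150200
28. interest=⌊1150200·67/10000⌋=7706; principal=144575-7706=136869; balance=1150200-136869=1013331
29. interest=⌊1013331·67/10000⌋=6789; principal=144575-6789=137786; balance=1013331-137786=875545
30. interest=⌊875545·67/10000⌋=5866; principal=144575-5866=138709; balance=875545-138709=736836
31. interest=⌊736836·67/10000⌋=4936; principal=144575-4936=139639; balance=736836-139639=597197
32. interest=⌊597197·67/10000⌋=4001; principal=144575-4001=140574; balance=597197-140574=456623
33. interest=⌊456623·67/10000⌋=3059; principal=144575-3059=141516; balance=456623-141516=315107
34. interest=⌊315107·67/10000⌋=2111; principal=144575-2111=142464; balance=315107-142464=172643
35. interest=⌊172643·67/10000⌋=1156; principal=144575-1156=143419; balance=172643-143419=29224
36. interest=⌊29224·67/10000⌋=195; principal=min(144575-195,29224)=29224; balance=29224-29224=0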